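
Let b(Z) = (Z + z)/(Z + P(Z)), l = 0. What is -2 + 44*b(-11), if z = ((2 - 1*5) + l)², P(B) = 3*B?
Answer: 0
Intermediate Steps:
z = 9 (z = ((2 - 1*5) + 0)² = ((2 - 5) + 0)² = (-3 + 0)² = (-3)² = 9)
b(Z) = (9 + Z)/(4*Z) (b(Z) = (Z + 9)/(Z + 3*Z) = (9 + Z)/((4*Z)) = (9 + Z)*(1/(4*Z)) = (9 + Z)/(4*Z))
-2 + 44*b(-11) = -2 + 44*((¼)*(9 - 11)/(-11)) = -2 + 44*((¼)*(-1/11)*(-2)) = -2 + 44*(1/22) = -2 + 2 = 0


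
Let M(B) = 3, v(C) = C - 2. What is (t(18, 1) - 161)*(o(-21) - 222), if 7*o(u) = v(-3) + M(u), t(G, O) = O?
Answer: 248960/7 ≈ 35566.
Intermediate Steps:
v(C) = -2 + C
o(u) = -2/7 (o(u) = ((-2 - 3) + 3)/7 = (-5 + 3)/7 = (⅐)*(-2) = -2/7)
(t(18, 1) - 161)*(o(-21) - 222) = (1 - 161)*(-2/7 - 222) = -160*(-1556/7) = 248960/7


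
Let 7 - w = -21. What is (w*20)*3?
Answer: 1680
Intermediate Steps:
w = 28 (w = 7 - 1*(-21) = 7 + 21 = 28)
(w*20)*3 = (28*20)*3 = 560*3 = 1680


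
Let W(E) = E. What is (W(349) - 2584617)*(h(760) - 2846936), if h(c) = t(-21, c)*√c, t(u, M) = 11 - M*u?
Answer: 7357245602848 - 82546688456*√190 ≈ 6.2194e+12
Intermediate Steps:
t(u, M) = 11 - M*u
h(c) = √c*(11 + 21*c) (h(c) = (11 - 1*c*(-21))*√c = (11 + 21*c)*√c = √c*(11 + 21*c))
(W(349) - 2584617)*(h(760) - 2846936) = (349 - 2584617)*(√760*(11 + 21*760) - 2846936) = -2584268*((2*√190)*(11 + 15960) - 2846936) = -2584268*((2*√190)*15971 - 2846936) = -2584268*(31942*√190 - 2846936) = -2584268*(-2846936 + 31942*√190) = 7357245602848 - 82546688456*√190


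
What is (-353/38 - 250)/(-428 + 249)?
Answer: 9853/6802 ≈ 1.4485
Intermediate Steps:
(-353/38 - 250)/(-428 + 249) = (-353*1/38 - 250)/(-179) = (-353/38 - 250)*(-1/179) = -9853/38*(-1/179) = 9853/6802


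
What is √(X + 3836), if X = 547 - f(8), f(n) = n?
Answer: 25*√7 ≈ 66.144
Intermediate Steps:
X = 539 (X = 547 - 1*8 = 547 - 8 = 539)
√(X + 3836) = √(539 + 3836) = √4375 = 25*√7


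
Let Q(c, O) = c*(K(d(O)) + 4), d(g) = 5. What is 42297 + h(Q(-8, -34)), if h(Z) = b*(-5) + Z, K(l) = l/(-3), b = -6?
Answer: 126925/3 ≈ 42308.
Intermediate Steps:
K(l) = -l/3 (K(l) = l*(-⅓) = -l/3)
Q(c, O) = 7*c/3 (Q(c, O) = c*(-⅓*5 + 4) = c*(-5/3 + 4) = c*(7/3) = 7*c/3)
h(Z) = 30 + Z (h(Z) = -6*(-5) + Z = 30 + Z)
42297 + h(Q(-8, -34)) = 42297 + (30 + (7/3)*(-8)) = 42297 + (30 - 56/3) = 42297 + 34/3 = 126925/3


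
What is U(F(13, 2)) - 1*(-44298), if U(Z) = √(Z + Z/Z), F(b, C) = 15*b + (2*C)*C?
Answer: 44298 + 2*√51 ≈ 44312.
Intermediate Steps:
F(b, C) = 2*C² + 15*b (F(b, C) = 15*b + 2*C² = 2*C² + 15*b)
U(Z) = √(1 + Z) (U(Z) = √(Z + 1) = √(1 + Z))
U(F(13, 2)) - 1*(-44298) = √(1 + (2*2² + 15*13)) - 1*(-44298) = √(1 + (2*4 + 195)) + 44298 = √(1 + (8 + 195)) + 44298 = √(1 + 203) + 44298 = √204 + 44298 = 2*√51 + 44298 = 44298 + 2*√51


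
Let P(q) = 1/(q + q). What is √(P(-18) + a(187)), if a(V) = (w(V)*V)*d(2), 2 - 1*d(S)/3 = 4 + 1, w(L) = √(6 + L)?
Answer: √(-1 - 60588*√193)/6 ≈ 152.91*I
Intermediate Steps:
P(q) = 1/(2*q)
d(S) = -9 (d(S) = 6 - 3*(4 + 1) = 6 - 3*5 = 6 - 15 = -9)
a(V) = -9*V*√(6 + V) (a(V) = (√(6 + V)*V)*(-9) = (V*√(6 + V))*(-9) = -9*V*√(6 + V))
√(P(-18) + a(187)) = √((½)/(-18) - 9*187*√(6 + 187)) = √((½)*(-1/18) - 9*187*√193) = √(-1/36 - 1683*√193)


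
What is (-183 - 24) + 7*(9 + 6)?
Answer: -102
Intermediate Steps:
(-183 - 24) + 7*(9 + 6) = -207 + 7*15 = -207 + 105 = -102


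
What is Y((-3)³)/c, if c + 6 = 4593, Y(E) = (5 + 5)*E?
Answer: -90/1529 ≈ -0.058862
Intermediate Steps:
Y(E) = 10*E
c = 4587 (c = -6 + 4593 = 4587)
Y((-3)³)/c = (10*(-3)³)/4587 = (10*(-27))*(1/4587) = -270*1/4587 = -90/1529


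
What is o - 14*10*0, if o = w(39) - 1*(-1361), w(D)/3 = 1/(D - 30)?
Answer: 4084/3 ≈ 1361.3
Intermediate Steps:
w(D) = 3/(-30 + D) (w(D) = 3/(D - 30) = 3/(-30 + D))
o = 4084/3 (o = 3/(-30 + 39) - 1*(-1361) = 3/9 + 1361 = 3*(1/9) + 1361 = 1/3 + 1361 = 4084/3 ≈ 1361.3)
o - 14*10*0 = 4084/3 - 14*10*0 = 4084/3 - 140*0 = 4084/3 + 0 = 4084/3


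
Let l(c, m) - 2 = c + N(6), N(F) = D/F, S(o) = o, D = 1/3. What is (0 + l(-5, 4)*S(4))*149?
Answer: -15794/9 ≈ -1754.9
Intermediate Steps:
D = ⅓ ≈ 0.33333
N(F) = 1/(3*F)
l(c, m) = 37/18 + c (l(c, m) = 2 + (c + (⅓)/6) = 2 + (c + (⅓)*(⅙)) = 2 + (c + 1/18) = 2 + (1/18 + c) = 37/18 + c)
(0 + l(-5, 4)*S(4))*149 = (0 + (37/18 - 5)*4)*149 = (0 - 53/18*4)*149 = (0 - 106/9)*149 = -106/9*149 = -15794/9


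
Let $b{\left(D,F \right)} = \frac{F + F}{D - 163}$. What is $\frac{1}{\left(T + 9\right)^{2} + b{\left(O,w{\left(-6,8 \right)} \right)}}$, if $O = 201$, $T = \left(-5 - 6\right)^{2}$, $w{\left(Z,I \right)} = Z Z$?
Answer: $\frac{19}{321136} \approx 5.9165 \cdot 10^{-5}$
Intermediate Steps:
$w{\left(Z,I \right)} = Z^{2}$
$T = 121$ ($T = \left(-11\right)^{2} = 121$)
$b{\left(D,F \right)} = \frac{2 F}{-163 + D}$
$\frac{1}{\left(T + 9\right)^{2} + b{\left(O,w{\left(-6,8 \right)} \right)}} = \frac{1}{\left(121 + 9\right)^{2} + \frac{2 \left(-6\right)^{2}}{-163 + 201}} = \frac{1}{130^{2} + 2 \cdot 36 \cdot \frac{1}{38}} = \frac{1}{16900 + 2 \cdot 36 \cdot \frac{1}{38}} = \frac{1}{16900 + \frac{36}{19}} = \frac{1}{\frac{321136}{19}} = \frac{19}{321136}$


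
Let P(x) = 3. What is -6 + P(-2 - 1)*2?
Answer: 0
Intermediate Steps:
-6 + P(-2 - 1)*2 = -6 + 3*2 = -6 + 6 = 0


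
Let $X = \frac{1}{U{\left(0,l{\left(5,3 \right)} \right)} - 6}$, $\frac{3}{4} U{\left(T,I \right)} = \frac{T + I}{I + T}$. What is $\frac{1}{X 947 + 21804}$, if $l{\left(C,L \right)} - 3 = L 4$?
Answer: $\frac{14}{302415} \approx 4.6294 \cdot 10^{-5}$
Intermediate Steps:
$l{\left(C,L \right)} = 3 + 4 L$ ($l{\left(C,L \right)} = 3 + L 4 = 3 + 4 L$)
$U{\left(T,I \right)} = \frac{4}{3}$ ($U{\left(T,I \right)} = \frac{4 \frac{T + I}{I + T}}{3} = \frac{4 \frac{I + T}{I + T}}{3} = \frac{4}{3} \cdot 1 = \frac{4}{3}$)
$X = - \frac{3}{14}$ ($X = \frac{1}{\frac{4}{3} - 6} = \frac{1}{- \frac{14}{3}} = - \frac{3}{14} \approx -0.21429$)
$\frac{1}{X 947 + 21804} = \frac{1}{\left(- \frac{3}{14}\right) 947 + 21804} = \frac{1}{- \frac{2841}{14} + 21804} = \frac{1}{\frac{302415}{14}} = \frac{14}{302415}$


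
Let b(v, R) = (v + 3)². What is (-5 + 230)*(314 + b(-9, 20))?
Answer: 78750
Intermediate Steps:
b(v, R) = (3 + v)²
(-5 + 230)*(314 + b(-9, 20)) = (-5 + 230)*(314 + (3 - 9)²) = 225*(314 + (-6)²) = 225*(314 + 36) = 225*350 = 78750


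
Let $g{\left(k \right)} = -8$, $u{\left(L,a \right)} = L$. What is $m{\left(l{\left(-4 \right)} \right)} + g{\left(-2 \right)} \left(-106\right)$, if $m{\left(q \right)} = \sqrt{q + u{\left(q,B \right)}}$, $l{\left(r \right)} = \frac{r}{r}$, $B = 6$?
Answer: $848 + \sqrt{2} \approx 849.41$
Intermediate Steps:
$l{\left(r \right)} = 1$
$m{\left(q \right)} = \sqrt{2} \sqrt{q}$ ($m{\left(q \right)} = \sqrt{q + q} = \sqrt{2 q} = \sqrt{2} \sqrt{q}$)
$m{\left(l{\left(-4 \right)} \right)} + g{\left(-2 \right)} \left(-106\right) = \sqrt{2} \sqrt{1} - -848 = \sqrt{2} \cdot 1 + 848 = \sqrt{2} + 848 = 848 + \sqrt{2}$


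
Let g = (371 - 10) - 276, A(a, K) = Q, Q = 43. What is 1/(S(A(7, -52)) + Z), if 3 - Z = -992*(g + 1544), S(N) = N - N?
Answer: 1/1615971 ≈ 6.1882e-7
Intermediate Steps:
A(a, K) = 43
g = 85 (g = 361 - 276 = 85)
S(N) = 0
Z = 1615971 (Z = 3 - (-992)*(85 + 1544) = 3 - (-992)*1629 = 3 - 1*(-1615968) = 3 + 1615968 = 1615971)
1/(S(A(7, -52)) + Z) = 1/(0 + 1615971) = 1/1615971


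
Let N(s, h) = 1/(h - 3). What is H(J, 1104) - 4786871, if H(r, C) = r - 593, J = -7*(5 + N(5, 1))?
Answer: -9574991/2 ≈ -4.7875e+6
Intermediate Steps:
N(s, h) = 1/(-3 + h)
J = -63/2 (J = -7*(5 + 1/(-3 + 1)) = -7*(5 + 1/(-2)) = -7*(5 - 1/2) = -7*9/2 = -63/2 ≈ -31.500)
H(r, C) = -593 + r
H(J, 1104) - 4786871 = (-593 - 63/2) - 4786871 = -1249/2 - 4786871 = -9574991/2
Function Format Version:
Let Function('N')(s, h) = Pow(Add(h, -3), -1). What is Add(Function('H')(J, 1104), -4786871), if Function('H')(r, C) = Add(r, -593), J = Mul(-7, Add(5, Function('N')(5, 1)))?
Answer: Rational(-9574991, 2) ≈ -4.7875e+6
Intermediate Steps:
Function('N')(s, h) = Pow(Add(-3, h), -1)
J = Rational(-63, 2) (J = Mul(-7, Add(5, Pow(Add(-3, 1), -1))) = Mul(-7, Add(5, Pow(-2, -1))) = Mul(-7, Add(5, Rational(-1, 2))) = Mul(-7, Rational(9, 2)) = Rational(-63, 2) ≈ -31.500)
Function('H')(r, C) = Add(-593, r)
Add(Function('H')(J, 1104), -4786871) = Add(Add(-593, Rational(-63, 2)), -4786871) = Add(Rational(-1249, 2), -4786871) = Rational(-9574991, 2)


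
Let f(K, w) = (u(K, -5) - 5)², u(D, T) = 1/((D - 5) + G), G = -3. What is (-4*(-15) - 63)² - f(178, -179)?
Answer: -460701/28900 ≈ -15.941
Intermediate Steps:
u(D, T) = 1/(-8 + D) (u(D, T) = 1/((D - 5) - 3) = 1/((-5 + D) - 3) = 1/(-8 + D))
f(K, w) = (-5 + 1/(-8 + K))² (f(K, w) = (1/(-8 + K) - 5)² = (-5 + 1/(-8 + K))²)
(-4*(-15) - 63)² - f(178, -179) = (-4*(-15) - 63)² - (41 - 5*178)²/(8 - 1*178)² = (60 - 63)² - (41 - 890)²/(8 - 178)² = (-3)² - (-849)²/(-170)² = 9 - 720801/28900 = -460701/28900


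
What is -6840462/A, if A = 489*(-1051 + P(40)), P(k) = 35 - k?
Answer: 1140077/86064 ≈ 13.247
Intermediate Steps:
A = -516384 (A = 489*(-1051 + (35 - 1*40)) = 489*(-1051 + (35 - 40)) = 489*(-1051 - 5) = 489*(-1056) = -516384)
-6840462/A = -6840462/(-516384) = -6840462*(-1/516384) = 1140077/86064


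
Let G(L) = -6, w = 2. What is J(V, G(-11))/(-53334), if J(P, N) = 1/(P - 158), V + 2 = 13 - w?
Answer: 1/7946766 ≈ 1.2584e-7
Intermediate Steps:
V = 9 (V = -2 + (13 - 1*2) = -2 + (13 - 2) = -2 + 11 = 9)
J(P, N) = 1/(-158 + P)
J(V, G(-11))/(-53334) = 1/((-158 + 9)*(-53334)) = -1/53334/(-149) = -1/149*(-1/53334) = 1/7946766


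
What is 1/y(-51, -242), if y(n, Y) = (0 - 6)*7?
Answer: -1/42 ≈ -0.023810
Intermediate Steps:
y(n, Y) = -42 (y(n, Y) = -6*7 = -42)
1/y(-51, -242) = 1/(-42) = -1/42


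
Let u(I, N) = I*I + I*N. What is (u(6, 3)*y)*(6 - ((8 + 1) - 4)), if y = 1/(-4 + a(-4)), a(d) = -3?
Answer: -54/7 ≈ -7.7143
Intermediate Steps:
u(I, N) = I² + I*N
y = -⅐ (y = 1/(-4 - 3) = 1/(-7) = -⅐ ≈ -0.14286)
(u(6, 3)*y)*(6 - ((8 + 1) - 4)) = ((6*(6 + 3))*(-⅐))*(6 - ((8 + 1) - 4)) = ((6*9)*(-⅐))*(6 - (9 - 4)) = (54*(-⅐))*(6 - 1*5) = -54*(6 - 5)/7 = -54/7*1 = -54/7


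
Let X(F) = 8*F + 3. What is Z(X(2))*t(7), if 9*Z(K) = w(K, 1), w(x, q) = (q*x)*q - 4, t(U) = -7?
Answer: -35/3 ≈ -11.667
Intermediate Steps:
X(F) = 3 + 8*F
w(x, q) = -4 + x*q² (w(x, q) = x*q² - 4 = -4 + x*q²)
Z(K) = -4/9 + K/9 (Z(K) = (-4 + K*1²)/9 = (-4 + K*1)/9 = (-4 + K)/9 = -4/9 + K/9)
Z(X(2))*t(7) = (-4/9 + (3 + 8*2)/9)*(-7) = (-4/9 + (3 + 16)/9)*(-7) = (-4/9 + (⅑)*19)*(-7) = (-4/9 + 19/9)*(-7) = (5/3)*(-7) = -35/3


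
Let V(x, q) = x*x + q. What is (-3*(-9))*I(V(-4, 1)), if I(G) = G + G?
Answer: 918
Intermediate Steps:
V(x, q) = q + x² (V(x, q) = x² + q = q + x²)
I(G) = 2*G
(-3*(-9))*I(V(-4, 1)) = (-3*(-9))*(2*(1 + (-4)²)) = 27*(2*(1 + 16)) = 27*(2*17) = 27*34 = 918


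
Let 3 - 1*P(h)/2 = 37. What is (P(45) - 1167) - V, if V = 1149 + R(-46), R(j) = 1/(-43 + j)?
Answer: -212175/89 ≈ -2384.0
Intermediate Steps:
P(h) = -68 (P(h) = 6 - 2*37 = 6 - 74 = -68)
V = 102260/89 (V = 1149 + 1/(-43 - 46) = 1149 + 1/(-89) = 1149 - 1/89 = 102260/89 ≈ 1149.0)
(P(45) - 1167) - V = (-68 - 1167) - 1*102260/89 = -1235 - 102260/89 = -212175/89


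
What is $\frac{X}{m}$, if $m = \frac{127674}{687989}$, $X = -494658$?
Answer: $- \frac{18906625709}{7093} \approx -2.6655 \cdot 10^{6}$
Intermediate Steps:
$m = \frac{127674}{687989}$ ($m = 127674 \cdot \frac{1}{687989} = \frac{127674}{687989} \approx 0.18558$)
$\frac{X}{m} = - \frac{494658}{\frac{127674}{687989}} = \left(-494658\right) \frac{687989}{127674} = - \frac{18906625709}{7093}$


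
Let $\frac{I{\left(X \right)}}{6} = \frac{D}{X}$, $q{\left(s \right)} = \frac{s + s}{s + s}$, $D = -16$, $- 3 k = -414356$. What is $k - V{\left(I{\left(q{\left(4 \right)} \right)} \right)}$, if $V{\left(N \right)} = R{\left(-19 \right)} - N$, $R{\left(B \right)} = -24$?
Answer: $\frac{414140}{3} \approx 1.3805 \cdot 10^{5}$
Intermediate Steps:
$k = \frac{414356}{3}$ ($k = \left(- \frac{1}{3}\right) \left(-414356\right) = \frac{414356}{3} \approx 1.3812 \cdot 10^{5}$)
$q{\left(s \right)} = 1$ ($q{\left(s \right)} = \frac{2 s}{2 s} = 2 s \frac{1}{2 s} = 1$)
$I{\left(X \right)} = - \frac{96}{X}$ ($I{\left(X \right)} = 6 \left(- \frac{16}{X}\right) = - \frac{96}{X}$)
$V{\left(N \right)} = -24 - N$
$k - V{\left(I{\left(q{\left(4 \right)} \right)} \right)} = \frac{414356}{3} - \left(-24 - - \frac{96}{1}\right) = \frac{414356}{3} - \left(-24 - \left(-96\right) 1\right) = \frac{414356}{3} - \left(-24 - -96\right) = \frac{414356}{3} - \left(-24 + 96\right) = \frac{414356}{3} - 72 = \frac{414140}{3}$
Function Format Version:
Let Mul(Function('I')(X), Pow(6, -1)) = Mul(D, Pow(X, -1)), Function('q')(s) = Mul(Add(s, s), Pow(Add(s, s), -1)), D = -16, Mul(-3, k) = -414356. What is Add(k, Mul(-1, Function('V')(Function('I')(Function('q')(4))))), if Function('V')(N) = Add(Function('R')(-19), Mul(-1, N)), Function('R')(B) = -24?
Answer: Rational(414140, 3) ≈ 1.3805e+5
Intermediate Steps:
k = Rational(414356, 3) (k = Mul(Rational(-1, 3), -414356) = Rational(414356, 3) ≈ 1.3812e+5)
Function('q')(s) = 1 (Function('q')(s) = Mul(Mul(2, s), Pow(Mul(2, s), -1)) = Mul(Mul(2, s), Mul(Rational(1, 2), Pow(s, -1))) = 1)
Function('I')(X) = Mul(-96, Pow(X, -1)) (Function('I')(X) = Mul(6, Mul(-16, Pow(X, -1))) = Mul(-96, Pow(X, -1)))
Function('V')(N) = Add(-24, Mul(-1, N))
Add(k, Mul(-1, Function('V')(Function('I')(Function('q')(4))))) = Add(Rational(414356, 3), Mul(-1, Add(-24, Mul(-1, Mul(-96, Pow(1, -1)))))) = Add(Rational(414356, 3), Mul(-1, Add(-24, Mul(-1, Mul(-96, 1))))) = Add(Rational(414356, 3), Mul(-1, Add(-24, Mul(-1, -96)))) = Add(Rational(414356, 3), Mul(-1, Add(-24, 96))) = Add(Rational(414356, 3), Mul(-1, 72)) = Add(Rational(414356, 3), -72) = Rational(414140, 3)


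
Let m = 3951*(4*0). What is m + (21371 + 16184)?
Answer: 37555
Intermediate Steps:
m = 0 (m = 3951*0 = 0)
m + (21371 + 16184) = 0 + (21371 + 16184) = 0 + 37555 = 37555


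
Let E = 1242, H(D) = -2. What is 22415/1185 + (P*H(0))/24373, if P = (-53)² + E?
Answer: 107343985/5776401 ≈ 18.583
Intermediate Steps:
P = 4051 (P = (-53)² + 1242 = 2809 + 1242 = 4051)
22415/1185 + (P*H(0))/24373 = 22415/1185 + (4051*(-2))/24373 = 22415*(1/1185) - 8102*1/24373 = 4483/237 - 8102/24373 = 107343985/5776401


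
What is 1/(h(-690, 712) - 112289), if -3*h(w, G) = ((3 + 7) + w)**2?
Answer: -3/799267 ≈ -3.7534e-6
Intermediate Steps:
h(w, G) = -(10 + w)**2/3 (h(w, G) = -((3 + 7) + w)**2/3 = -(10 + w)**2/3)
1/(h(-690, 712) - 112289) = 1/(-(10 - 690)**2/3 - 112289) = 1/(-1/3*(-680)**2 - 112289) = 1/(-1/3*462400 - 112289) = 1/(-462400/3 - 112289) = 1/(-799267/3) = -3/799267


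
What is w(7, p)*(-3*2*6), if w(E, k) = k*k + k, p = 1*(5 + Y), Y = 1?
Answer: -1512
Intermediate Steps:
p = 6 (p = 1*(5 + 1) = 1*6 = 6)
w(E, k) = k + k² (w(E, k) = k² + k = k + k²)
w(7, p)*(-3*2*6) = (6*(1 + 6))*(-3*2*6) = (6*7)*(-6*6) = 42*(-36) = -1512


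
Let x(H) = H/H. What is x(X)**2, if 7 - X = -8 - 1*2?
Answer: 1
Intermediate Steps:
X = 17 (X = 7 - (-8 - 1*2) = 7 - (-8 - 2) = 7 - 1*(-10) = 7 + 10 = 17)
x(H) = 1
x(X)**2 = 1**2 = 1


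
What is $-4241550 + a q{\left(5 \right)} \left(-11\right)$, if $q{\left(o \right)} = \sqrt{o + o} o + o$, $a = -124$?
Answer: $-4234730 + 6820 \sqrt{10} \approx -4.2132 \cdot 10^{6}$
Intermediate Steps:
$q{\left(o \right)} = o + \sqrt{2} o^{\frac{3}{2}}$ ($q{\left(o \right)} = \sqrt{2 o} o + o = \sqrt{2} \sqrt{o} o + o = \sqrt{2} o^{\frac{3}{2}} + o = o + \sqrt{2} o^{\frac{3}{2}}$)
$-4241550 + a q{\left(5 \right)} \left(-11\right) = -4241550 + - 124 \left(5 + \sqrt{2} \cdot 5^{\frac{3}{2}}\right) \left(-11\right) = -4241550 + - 124 \left(5 + \sqrt{2} \cdot 5 \sqrt{5}\right) \left(-11\right) = -4241550 + - 124 \left(5 + 5 \sqrt{10}\right) \left(-11\right) = -4241550 + \left(-620 - 620 \sqrt{10}\right) \left(-11\right) = -4241550 + \left(6820 + 6820 \sqrt{10}\right) = -4234730 + 6820 \sqrt{10}$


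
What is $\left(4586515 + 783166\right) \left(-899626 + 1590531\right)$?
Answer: $3709939451305$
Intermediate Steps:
$\left(4586515 + 783166\right) \left(-899626 + 1590531\right) = 5369681 \cdot 690905 = 3709939451305$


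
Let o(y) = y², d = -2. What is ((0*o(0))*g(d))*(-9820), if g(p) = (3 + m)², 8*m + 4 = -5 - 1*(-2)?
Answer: 0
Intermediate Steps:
m = -7/8 (m = -½ + (-5 - 1*(-2))/8 = -½ + (-5 + 2)/8 = -½ + (⅛)*(-3) = -½ - 3/8 = -7/8 ≈ -0.87500)
g(p) = 289/64 (g(p) = (3 - 7/8)² = (17/8)² = 289/64)
((0*o(0))*g(d))*(-9820) = ((0*0²)*(289/64))*(-9820) = ((0*0)*(289/64))*(-9820) = (0*(289/64))*(-9820) = 0*(-9820) = 0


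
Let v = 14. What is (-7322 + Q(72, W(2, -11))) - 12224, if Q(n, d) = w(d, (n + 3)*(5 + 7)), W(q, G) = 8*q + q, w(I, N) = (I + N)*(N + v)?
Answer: 819506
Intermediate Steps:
w(I, N) = (14 + N)*(I + N) (w(I, N) = (I + N)*(N + 14) = (I + N)*(14 + N) = (14 + N)*(I + N))
W(q, G) = 9*q
Q(n, d) = 504 + (36 + 12*n)² + 14*d + 168*n + d*(36 + 12*n) (Q(n, d) = ((n + 3)*(5 + 7))² + 14*d + 14*((n + 3)*(5 + 7)) + d*((n + 3)*(5 + 7)) = ((3 + n)*12)² + 14*d + 14*((3 + n)*12) + d*((3 + n)*12) = (36 + 12*n)² + 14*d + 14*(36 + 12*n) + d*(36 + 12*n) = (36 + 12*n)² + 14*d + (504 + 168*n) + d*(36 + 12*n) = 504 + (36 + 12*n)² + 14*d + 168*n + d*(36 + 12*n))
(-7322 + Q(72, W(2, -11))) - 12224 = (-7322 + (1800 + 50*(9*2) + 144*72² + 1032*72 + 12*(9*2)*72)) - 12224 = (-7322 + (1800 + 50*18 + 144*5184 + 74304 + 12*18*72)) - 12224 = (-7322 + (1800 + 900 + 746496 + 74304 + 15552)) - 12224 = (-7322 + 839052) - 12224 = 831730 - 12224 = 819506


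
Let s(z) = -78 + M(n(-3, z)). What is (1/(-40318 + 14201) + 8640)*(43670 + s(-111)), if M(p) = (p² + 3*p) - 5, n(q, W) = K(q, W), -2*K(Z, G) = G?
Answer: 42272307417465/104468 ≈ 4.0464e+8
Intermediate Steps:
K(Z, G) = -G/2
n(q, W) = -W/2
M(p) = -5 + p² + 3*p
s(z) = -83 - 3*z/2 + z²/4 (s(z) = -78 + (-5 + (-z/2)² + 3*(-z/2)) = -78 + (-5 + z²/4 - 3*z/2) = -78 + (-5 - 3*z/2 + z²/4) = -83 - 3*z/2 + z²/4)
(1/(-40318 + 14201) + 8640)*(43670 + s(-111)) = (1/(-40318 + 14201) + 8640)*(43670 + (-83 - 3/2*(-111) + (¼)*(-111)²)) = (1/(-26117) + 8640)*(43670 + (-83 + 333/2 + (¼)*12321)) = (-1/26117 + 8640)*(43670 + (-83 + 333/2 + 12321/4)) = 225650879*(43670 + 12655/4)/26117 = (225650879/26117)*(187335/4) = 42272307417465/104468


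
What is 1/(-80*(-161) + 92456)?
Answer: 1/105336 ≈ 9.4934e-6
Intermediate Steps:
1/(-80*(-161) + 92456) = 1/(12880 + 92456) = 1/105336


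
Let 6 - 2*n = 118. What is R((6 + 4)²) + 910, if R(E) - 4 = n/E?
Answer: 22836/25 ≈ 913.44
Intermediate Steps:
n = -56 (n = 3 - ½*118 = 3 - 59 = -56)
R(E) = 4 - 56/E
R((6 + 4)²) + 910 = (4 - 56/(6 + 4)²) + 910 = (4 - 56/(10²)) + 910 = (4 - 56/100) + 910 = (4 - 56*1/100) + 910 = (4 - 14/25) + 910 = 86/25 + 910 = 22836/25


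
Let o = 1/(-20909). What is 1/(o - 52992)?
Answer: -20909/1108009729 ≈ -1.8871e-5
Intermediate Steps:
o = -1/20909 ≈ -4.7826e-5
1/(o - 52992) = 1/(-1/20909 - 52992) = 1/(-1108009729/20909) = -20909/1108009729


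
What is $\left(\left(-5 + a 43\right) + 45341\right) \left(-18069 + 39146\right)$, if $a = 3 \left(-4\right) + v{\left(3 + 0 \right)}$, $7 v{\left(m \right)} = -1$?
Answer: $944541667$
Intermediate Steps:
$v{\left(m \right)} = - \frac{1}{7}$ ($v{\left(m \right)} = \frac{1}{7} \left(-1\right) = - \frac{1}{7}$)
$a = - \frac{85}{7}$ ($a = 3 \left(-4\right) - \frac{1}{7} = -12 - \frac{1}{7} = - \frac{85}{7} \approx -12.143$)
$\left(\left(-5 + a 43\right) + 45341\right) \left(-18069 + 39146\right) = \left(\left(-5 - \frac{3655}{7}\right) + 45341\right) \left(-18069 + 39146\right) = \left(\left(-5 - \frac{3655}{7}\right) + 45341\right) 21077 = \left(- \frac{3690}{7} + 45341\right) 21077 = \frac{313697}{7} \cdot 21077 = 944541667$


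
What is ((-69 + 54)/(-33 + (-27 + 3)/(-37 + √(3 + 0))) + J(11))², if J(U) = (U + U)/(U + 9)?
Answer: 514071298627/210245918700 + 1655812*√3/2102459187 ≈ 2.4465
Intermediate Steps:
J(U) = 2*U/(9 + U) (J(U) = (2*U)/(9 + U) = 2*U/(9 + U))
((-69 + 54)/(-33 + (-27 + 3)/(-37 + √(3 + 0))) + J(11))² = ((-69 + 54)/(-33 + (-27 + 3)/(-37 + √(3 + 0))) + 2*11/(9 + 11))² = (-15/(-33 - 24/(-37 + √3)) + 2*11/20)² = (-15/(-33 - 24/(-37 + √3)) + 2*11*(1/20))² = (-15/(-33 - 24/(-37 + √3)) + 11/10)² = (11/10 - 15/(-33 - 24/(-37 + √3)))²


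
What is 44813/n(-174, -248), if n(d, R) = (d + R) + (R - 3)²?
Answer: 44813/62579 ≈ 0.71610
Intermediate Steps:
n(d, R) = R + d + (-3 + R)² (n(d, R) = (R + d) + (-3 + R)² = R + d + (-3 + R)²)
44813/n(-174, -248) = 44813/(-248 - 174 + (-3 - 248)²) = 44813/(-248 - 174 + (-251)²) = 44813/(-248 - 174 + 63001) = 44813/62579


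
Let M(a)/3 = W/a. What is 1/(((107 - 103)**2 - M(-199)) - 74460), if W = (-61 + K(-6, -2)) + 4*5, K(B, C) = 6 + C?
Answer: -199/14814467 ≈ -1.3433e-5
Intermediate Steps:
W = -37 (W = (-61 + (6 - 2)) + 4*5 = (-61 + 4) + 20 = -57 + 20 = -37)
M(a) = -111/a (M(a) = 3*(-37/a) = -111/a)
1/(((107 - 103)**2 - M(-199)) - 74460) = 1/(((107 - 103)**2 - (-111)/(-199)) - 74460) = 1/((4**2 - (-111)*(-1)/199) - 74460) = 1/((16 - 1*111/199) - 74460) = 1/((16 - 111/199) - 74460) = 1/(3073/199 - 74460) = 1/(-14814467/199) = -199/14814467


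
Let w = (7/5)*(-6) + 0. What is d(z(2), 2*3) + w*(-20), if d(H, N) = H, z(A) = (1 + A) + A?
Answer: 173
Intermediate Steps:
w = -42/5 (w = (7*(1/5))*(-6) + 0 = (7/5)*(-6) + 0 = -42/5 + 0 = -42/5 ≈ -8.4000)
z(A) = 1 + 2*A
d(z(2), 2*3) + w*(-20) = (1 + 2*2) - 42/5*(-20) = (1 + 4) + 168 = 5 + 168 = 173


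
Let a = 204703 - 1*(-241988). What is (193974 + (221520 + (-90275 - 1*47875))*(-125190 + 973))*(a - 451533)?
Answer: 50142673764072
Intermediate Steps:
a = 446691 (a = 204703 + 241988 = 446691)
(193974 + (221520 + (-90275 - 1*47875))*(-125190 + 973))*(a - 451533) = (193974 + (221520 + (-90275 - 1*47875))*(-125190 + 973))*(446691 - 451533) = (193974 + (221520 + (-90275 - 47875))*(-124217))*(-4842) = (193974 + (221520 - 138150)*(-124217))*(-4842) = (193974 + 83370*(-124217))*(-4842) = (193974 - 10355971290)*(-4842) = -10355777316*(-4842) = 50142673764072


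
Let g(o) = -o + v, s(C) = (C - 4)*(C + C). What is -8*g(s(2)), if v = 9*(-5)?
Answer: 296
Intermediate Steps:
v = -45
s(C) = 2*C*(-4 + C) (s(C) = (-4 + C)*(2*C) = 2*C*(-4 + C))
g(o) = -45 - o (g(o) = -o - 45 = -45 - o)
-8*g(s(2)) = -8*(-45 - 2*2*(-4 + 2)) = -8*(-45 - 2*2*(-2)) = -8*(-45 - 1*(-8)) = -8*(-45 + 8) = -8*(-37) = 296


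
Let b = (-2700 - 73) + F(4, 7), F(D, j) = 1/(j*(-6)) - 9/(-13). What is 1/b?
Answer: -546/1513693 ≈ -0.00036071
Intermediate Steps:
F(D, j) = 9/13 - 1/(6*j) (F(D, j) = 1/(-6*j) - 9*(-1/13) = 1*(-1/(6*j)) + 9/13 = -1/(6*j) + 9/13 = 9/13 - 1/(6*j))
b = -1513693/546 (b = (-2700 - 73) + (1/78)*(-13 + 54*7)/7 = -2773 + (1/78)*(⅐)*(-13 + 378) = -2773 + (1/78)*(⅐)*365 = -2773 + 365/546 = -1513693/546 ≈ -2772.3)
1/b = 1/(-1513693/546) = -546/1513693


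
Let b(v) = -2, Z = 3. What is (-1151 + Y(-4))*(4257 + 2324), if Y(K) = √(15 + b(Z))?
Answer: -7574731 + 6581*√13 ≈ -7.5510e+6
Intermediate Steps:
Y(K) = √13 (Y(K) = √(15 - 2) = √13)
(-1151 + Y(-4))*(4257 + 2324) = (-1151 + √13)*(4257 + 2324) = (-1151 + √13)*6581 = -7574731 + 6581*√13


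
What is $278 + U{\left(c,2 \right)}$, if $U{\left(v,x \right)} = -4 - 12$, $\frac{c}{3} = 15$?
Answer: $262$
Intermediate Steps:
$c = 45$ ($c = 3 \cdot 15 = 45$)
$U{\left(v,x \right)} = -16$ ($U{\left(v,x \right)} = -4 - 12 = -16$)
$278 + U{\left(c,2 \right)} = 278 - 16 = 262$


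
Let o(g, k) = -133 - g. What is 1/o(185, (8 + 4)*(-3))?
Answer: -1/318 ≈ -0.0031447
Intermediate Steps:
1/o(185, (8 + 4)*(-3)) = 1/(-133 - 1*185) = 1/(-133 - 185) = 1/(-318) = -1/318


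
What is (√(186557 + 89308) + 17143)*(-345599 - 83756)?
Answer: -7360432765 - 429355*√275865 ≈ -7.5859e+9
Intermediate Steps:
(√(186557 + 89308) + 17143)*(-345599 - 83756) = (√275865 + 17143)*(-429355) = (17143 + √275865)*(-429355) = -7360432765 - 429355*√275865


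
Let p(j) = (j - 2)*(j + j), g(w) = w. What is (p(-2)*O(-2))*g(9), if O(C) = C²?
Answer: 576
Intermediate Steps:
p(j) = 2*j*(-2 + j) (p(j) = (-2 + j)*(2*j) = 2*j*(-2 + j))
(p(-2)*O(-2))*g(9) = ((2*(-2)*(-2 - 2))*(-2)²)*9 = ((2*(-2)*(-4))*4)*9 = (16*4)*9 = 64*9 = 576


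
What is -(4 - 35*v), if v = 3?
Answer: 101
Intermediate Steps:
-(4 - 35*v) = -(4 - 35*3) = -(4 - 105) = -1*(-101) = 101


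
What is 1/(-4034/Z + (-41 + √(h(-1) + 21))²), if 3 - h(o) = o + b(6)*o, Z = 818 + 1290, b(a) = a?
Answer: 1899762274/3017193735057 + 91095112*√31/3017193735057 ≈ 0.00079775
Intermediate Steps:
Z = 2108
h(o) = 3 - 7*o (h(o) = 3 - (o + 6*o) = 3 - 7*o)
1/(-4034/Z + (-41 + √(h(-1) + 21))²) = 1/(-4034/2108 + (-41 + √((3 - 7*(-1)) + 21))²) = 1/(-4034*1/2108 + (-41 + √((3 + 7) + 21))²) = 1/(-2017/1054 + (-41 + √(10 + 21))²) = 1/(-2017/1054 + (-41 + √31)²)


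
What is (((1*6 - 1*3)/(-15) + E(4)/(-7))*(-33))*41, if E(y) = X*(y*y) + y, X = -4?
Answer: -396429/35 ≈ -11327.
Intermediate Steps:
E(y) = y - 4*y² (E(y) = -4*y*y + y = -4*y² + y = y - 4*y²)
(((1*6 - 1*3)/(-15) + E(4)/(-7))*(-33))*41 = (((1*6 - 1*3)/(-15) + (4*(1 - 4*4))/(-7))*(-33))*41 = (((6 - 3)*(-1/15) + (4*(1 - 16))*(-⅐))*(-33))*41 = ((3*(-1/15) + (4*(-15))*(-⅐))*(-33))*41 = ((-⅕ - 60*(-⅐))*(-33))*41 = ((-⅕ + 60/7)*(-33))*41 = ((293/35)*(-33))*41 = -9669/35*41 = -396429/35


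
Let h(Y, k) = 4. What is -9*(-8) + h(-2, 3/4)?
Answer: 76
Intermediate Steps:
-9*(-8) + h(-2, 3/4) = -9*(-8) + 4 = 72 + 4 = 76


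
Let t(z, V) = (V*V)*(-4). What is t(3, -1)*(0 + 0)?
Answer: 0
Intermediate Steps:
t(z, V) = -4*V² (t(z, V) = V²*(-4) = -4*V²)
t(3, -1)*(0 + 0) = (-4*(-1)²)*(0 + 0) = -4*1*0 = -4*0 = 0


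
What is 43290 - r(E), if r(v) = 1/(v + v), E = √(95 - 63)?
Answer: 43290 - √2/16 ≈ 43290.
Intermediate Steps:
E = 4*√2 (E = √32 = 4*√2 ≈ 5.6569)
r(v) = 1/(2*v)
43290 - r(E) = 43290 - 1/(2*(4*√2)) = 43290 - √2/8/2 = 43290 - √2/16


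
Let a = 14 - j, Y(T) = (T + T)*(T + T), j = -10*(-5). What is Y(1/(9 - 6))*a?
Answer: -16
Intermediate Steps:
j = 50
Y(T) = 4*T² (Y(T) = (2*T)*(2*T) = 4*T²)
a = -36 (a = 14 - 1*50 = 14 - 50 = -36)
Y(1/(9 - 6))*a = (4*(1/(9 - 6))²)*(-36) = (4*(1/3)²)*(-36) = (4*(⅓)²)*(-36) = (4*(⅑))*(-36) = (4/9)*(-36) = -16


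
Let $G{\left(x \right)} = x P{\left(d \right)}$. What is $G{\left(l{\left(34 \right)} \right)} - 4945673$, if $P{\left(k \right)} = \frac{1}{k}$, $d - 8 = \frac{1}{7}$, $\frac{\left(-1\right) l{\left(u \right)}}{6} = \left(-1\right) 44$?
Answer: $- \frac{93967171}{19} \approx -4.9456 \cdot 10^{6}$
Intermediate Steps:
$l{\left(u \right)} = 264$ ($l{\left(u \right)} = - 6 \left(\left(-1\right) 44\right) = \left(-6\right) \left(-44\right) = 264$)
$d = \frac{57}{7}$ ($d = 8 + \frac{1}{7} = \frac{57}{7} \approx 8.1429$)
$G{\left(x \right)} = \frac{7 x}{57}$ ($G{\left(x \right)} = \frac{x}{\frac{57}{7}} = x \frac{7}{57} = \frac{7 x}{57}$)
$G{\left(l{\left(34 \right)} \right)} - 4945673 = \frac{7}{57} \cdot 264 - 4945673 = \frac{616}{19} - 4945673 = - \frac{93967171}{19}$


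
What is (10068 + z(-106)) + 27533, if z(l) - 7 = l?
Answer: 37502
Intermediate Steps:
z(l) = 7 + l
(10068 + z(-106)) + 27533 = (10068 + (7 - 106)) + 27533 = (10068 - 99) + 27533 = 9969 + 27533 = 37502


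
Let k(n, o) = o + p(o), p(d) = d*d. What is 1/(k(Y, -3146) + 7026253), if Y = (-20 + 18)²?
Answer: 1/16920423 ≈ 5.9100e-8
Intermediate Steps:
p(d) = d²
Y = 4 (Y = (-2)² = 4)
k(n, o) = o + o²
1/(k(Y, -3146) + 7026253) = 1/(-3146*(1 - 3146) + 7026253) = 1/(-3146*(-3145) + 7026253) = 1/(9894170 + 7026253) = 1/16920423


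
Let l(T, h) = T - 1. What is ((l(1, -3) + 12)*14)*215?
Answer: 36120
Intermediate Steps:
l(T, h) = -1 + T
((l(1, -3) + 12)*14)*215 = (((-1 + 1) + 12)*14)*215 = ((0 + 12)*14)*215 = (12*14)*215 = 168*215 = 36120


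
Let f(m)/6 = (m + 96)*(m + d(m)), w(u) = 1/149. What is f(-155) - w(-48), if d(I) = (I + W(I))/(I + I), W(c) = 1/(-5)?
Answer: 6315647027/115475 ≈ 54693.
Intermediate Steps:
w(u) = 1/149
W(c) = -1/5
d(I) = (-1/5 + I)/(2*I) (d(I) = (I - 1/5)/(I + I) = (-1/5 + I)/((2*I)) = (-1/5 + I)*(1/(2*I)) = (-1/5 + I)/(2*I))
f(m) = 6*(96 + m)*(m + (-1 + 5*m)/(10*m)) (f(m) = 6*((m + 96)*(m + (-1 + 5*m)/(10*m))) = 6*((96 + m)*(m + (-1 + 5*m)/(10*m))) = 6*(96 + m)*(m + (-1 + 5*m)/(10*m)))
f(-155) - w(-48) = (1437/5 + 6*(-155)**2 + 579*(-155) - 288/5/(-155)) - 1*1/149 = (1437/5 + 6*24025 - 89745 - 288/5*(-1/155)) - 1/149 = (1437/5 + 144150 - 89745 + 288/775) - 1/149 = 42386898/775 - 1/149 = 6315647027/115475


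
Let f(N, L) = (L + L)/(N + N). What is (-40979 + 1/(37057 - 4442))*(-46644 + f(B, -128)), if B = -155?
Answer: 9662700856054128/5055325 ≈ 1.9114e+9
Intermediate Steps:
f(N, L) = L/N (f(N, L) = (2*L)/((2*N)) = (2*L)*(1/(2*N)) = L/N)
(-40979 + 1/(37057 - 4442))*(-46644 + f(B, -128)) = (-40979 + 1/(37057 - 4442))*(-46644 - 128/(-155)) = (-40979 + 1/32615)*(-46644 - 128*(-1/155)) = (-40979 + 1/32615)*(-46644 + 128/155) = -1336530084/32615*(-7229692/155) = 9662700856054128/5055325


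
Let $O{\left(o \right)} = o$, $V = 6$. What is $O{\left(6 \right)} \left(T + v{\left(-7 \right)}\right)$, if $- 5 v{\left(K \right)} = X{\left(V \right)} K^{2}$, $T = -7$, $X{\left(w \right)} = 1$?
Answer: $- \frac{504}{5} \approx -100.8$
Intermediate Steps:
$v{\left(K \right)} = - \frac{K^{2}}{5}$ ($v{\left(K \right)} = - \frac{1 K^{2}}{5} = - \frac{K^{2}}{5}$)
$O{\left(6 \right)} \left(T + v{\left(-7 \right)}\right) = 6 \left(-7 - \frac{\left(-7\right)^{2}}{5}\right) = 6 \left(-7 - \frac{49}{5}\right) = 6 \left(- \frac{84}{5}\right) = - \frac{504}{5}$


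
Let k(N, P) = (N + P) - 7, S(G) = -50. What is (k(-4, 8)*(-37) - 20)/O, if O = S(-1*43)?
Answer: -91/50 ≈ -1.8200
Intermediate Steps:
O = -50
k(N, P) = -7 + N + P
(k(-4, 8)*(-37) - 20)/O = ((-7 - 4 + 8)*(-37) - 20)/(-50) = (-3*(-37) - 20)*(-1/50) = (111 - 20)*(-1/50) = 91*(-1/50) = -91/50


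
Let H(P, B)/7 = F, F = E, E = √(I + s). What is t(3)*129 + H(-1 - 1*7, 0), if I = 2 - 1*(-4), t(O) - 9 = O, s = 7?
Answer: 1548 + 7*√13 ≈ 1573.2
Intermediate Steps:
t(O) = 9 + O
I = 6 (I = 2 + 4 = 6)
E = √13 (E = √(6 + 7) = √13 ≈ 3.6056)
F = √13 ≈ 3.6056
H(P, B) = 7*√13
t(3)*129 + H(-1 - 1*7, 0) = (9 + 3)*129 + 7*√13 = 12*129 + 7*√13 = 1548 + 7*√13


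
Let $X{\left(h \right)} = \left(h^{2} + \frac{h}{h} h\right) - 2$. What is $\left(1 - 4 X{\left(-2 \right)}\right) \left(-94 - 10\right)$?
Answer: $-104$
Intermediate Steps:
$X{\left(h \right)} = -2 + h + h^{2}$ ($X{\left(h \right)} = \left(h^{2} + 1 h\right) - 2 = \left(h^{2} + h\right) - 2 = \left(h + h^{2}\right) - 2 = -2 + h + h^{2}$)
$\left(1 - 4 X{\left(-2 \right)}\right) \left(-94 - 10\right) = \left(1 - 4 \left(-2 - 2 + \left(-2\right)^{2}\right)\right) \left(-94 - 10\right) = \left(1 - 4 \left(-2 - 2 + 4\right)\right) \left(-104\right) = \left(1 - 0\right) \left(-104\right) = \left(1 + 0\right) \left(-104\right) = 1 \left(-104\right) = -104$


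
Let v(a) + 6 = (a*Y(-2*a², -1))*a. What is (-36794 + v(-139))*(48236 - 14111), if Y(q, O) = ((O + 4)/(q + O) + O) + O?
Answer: -33162256047375/12881 ≈ -2.5745e+9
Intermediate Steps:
Y(q, O) = 2*O + (4 + O)/(O + q) (Y(q, O) = ((4 + O)/(O + q) + O) + O = (O + (4 + O)/(O + q)) + O = 2*O + (4 + O)/(O + q))
v(a) = -6 + a²*(5 + 4*a²)/(-1 - 2*a²) (v(a) = -6 + (a*((4 - 1 + 2*(-1)² + 2*(-1)*(-2*a²))/(-1 - 2*a²)))*a = -6 + (a*((4 - 1 + 2*1 + 4*a²)/(-1 - 2*a²)))*a = -6 + (a*((4 - 1 + 2 + 4*a²)/(-1 - 2*a²)))*a = -6 + (a*((5 + 4*a²)/(-1 - 2*a²)))*a = -6 + (a*(5 + 4*a²)/(-1 - 2*a²))*a = -6 + a²*(5 + 4*a²)/(-1 - 2*a²))
(-36794 + v(-139))*(48236 - 14111) = (-36794 + (-6 - 17*(-139)² - 4*(-139)⁴)/(1 + 2*(-139)²))*(48236 - 14111) = (-36794 + (-6 - 17*19321 - 4*373301041)/(1 + 2*19321))*34125 = (-36794 + (-6 - 328457 - 1493204164)/(1 + 38642))*34125 = (-36794 - 1493532627/38643)*34125 = (-36794 + (1/38643)*(-1493532627))*34125 = (-36794 - 497844209/12881)*34125 = -971787723/12881*34125 = -33162256047375/12881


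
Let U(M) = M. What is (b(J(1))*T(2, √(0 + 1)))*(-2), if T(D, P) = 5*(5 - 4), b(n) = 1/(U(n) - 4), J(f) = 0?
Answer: 5/2 ≈ 2.5000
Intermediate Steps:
b(n) = 1/(-4 + n) (b(n) = 1/(n - 4) = 1/(-4 + n))
T(D, P) = 5 (T(D, P) = 5*1 = 5)
(b(J(1))*T(2, √(0 + 1)))*(-2) = (5/(-4 + 0))*(-2) = (5/(-4))*(-2) = -¼*5*(-2) = -5/4*(-2) = 5/2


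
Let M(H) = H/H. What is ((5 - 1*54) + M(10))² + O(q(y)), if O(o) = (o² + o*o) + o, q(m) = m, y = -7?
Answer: 2395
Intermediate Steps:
M(H) = 1
O(o) = o + 2*o² (O(o) = (o² + o²) + o = 2*o² + o = o + 2*o²)
((5 - 1*54) + M(10))² + O(q(y)) = ((5 - 1*54) + 1)² - 7*(1 + 2*(-7)) = ((5 - 54) + 1)² - 7*(1 - 14) = (-49 + 1)² - 7*(-13) = (-48)² + 91 = 2304 + 91 = 2395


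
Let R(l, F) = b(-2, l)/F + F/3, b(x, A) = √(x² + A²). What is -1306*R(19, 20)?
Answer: -26120/3 - 653*√365/10 ≈ -9954.2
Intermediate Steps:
b(x, A) = √(A² + x²)
R(l, F) = F/3 + √(4 + l²)/F (R(l, F) = √(l² + (-2)²)/F + F/3 = √(l² + 4)/F + F*(⅓) = √(4 + l²)/F + F/3 = F/3 + √(4 + l²)/F)
-1306*R(19, 20) = -1306*((⅓)*20 + √(4 + 19²)/20) = -1306*(20/3 + √(4 + 361)/20) = -1306*(20/3 + √365/20) = -26120/3 - 653*√365/10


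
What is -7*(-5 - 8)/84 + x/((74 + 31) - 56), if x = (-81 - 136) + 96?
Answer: -815/588 ≈ -1.3861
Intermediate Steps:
x = -121 (x = -217 + 96 = -121)
-7*(-5 - 8)/84 + x/((74 + 31) - 56) = -7*(-5 - 8)/84 - 121/((74 + 31) - 56) = -7*(-13)*(1/84) - 121/(105 - 56) = 91*(1/84) - 121/49 = 13/12 - 121*1/49 = 13/12 - 121/49 = -815/588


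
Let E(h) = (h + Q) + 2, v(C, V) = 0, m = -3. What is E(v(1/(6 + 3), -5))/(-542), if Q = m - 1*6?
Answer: 7/542 ≈ 0.012915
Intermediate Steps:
Q = -9 (Q = -3 - 1*6 = -3 - 6 = -9)
E(h) = -7 + h (E(h) = (h - 9) + 2 = (-9 + h) + 2 = -7 + h)
E(v(1/(6 + 3), -5))/(-542) = (-7 + 0)/(-542) = -7*(-1/542) = 7/542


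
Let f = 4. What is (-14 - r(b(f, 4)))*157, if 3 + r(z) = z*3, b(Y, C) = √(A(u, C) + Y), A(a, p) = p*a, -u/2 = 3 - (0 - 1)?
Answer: -1727 - 942*I*√7 ≈ -1727.0 - 2492.3*I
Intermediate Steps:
u = -8 (u = -2*(3 - (0 - 1)) = -2*(3 - 1*(-1)) = -2*(3 + 1) = -2*4 = -8)
A(a, p) = a*p
b(Y, C) = √(Y - 8*C) (b(Y, C) = √(-8*C + Y) = √(Y - 8*C))
r(z) = -3 + 3*z (r(z) = -3 + z*3 = -3 + 3*z)
(-14 - r(b(f, 4)))*157 = (-14 - (-3 + 3*√(4 - 8*4)))*157 = (-14 - (-3 + 3*√(4 - 32)))*157 = (-14 - (-3 + 3*√(-28)))*157 = (-14 - (-3 + 3*(2*I*√7)))*157 = (-14 - (-3 + 6*I*√7))*157 = (-14 + (3 - 6*I*√7))*157 = (-11 - 6*I*√7)*157 = -1727 - 942*I*√7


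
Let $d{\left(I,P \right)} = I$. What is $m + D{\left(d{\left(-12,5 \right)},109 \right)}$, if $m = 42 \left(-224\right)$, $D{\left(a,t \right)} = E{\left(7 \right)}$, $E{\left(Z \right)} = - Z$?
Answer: $-9415$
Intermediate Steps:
$D{\left(a,t \right)} = -7$ ($D{\left(a,t \right)} = \left(-1\right) 7 = -7$)
$m = -9408$
$m + D{\left(d{\left(-12,5 \right)},109 \right)} = -9408 - 7 = -9415$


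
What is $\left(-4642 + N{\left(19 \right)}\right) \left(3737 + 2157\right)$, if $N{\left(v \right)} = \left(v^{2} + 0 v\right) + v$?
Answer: $-25120228$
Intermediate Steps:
$N{\left(v \right)} = v + v^{2}$ ($N{\left(v \right)} = \left(v^{2} + 0\right) + v = v^{2} + v = v + v^{2}$)
$\left(-4642 + N{\left(19 \right)}\right) \left(3737 + 2157\right) = \left(-4642 + 19 \left(1 + 19\right)\right) \left(3737 + 2157\right) = \left(-4642 + 19 \cdot 20\right) 5894 = \left(-4642 + 380\right) 5894 = \left(-4262\right) 5894 = -25120228$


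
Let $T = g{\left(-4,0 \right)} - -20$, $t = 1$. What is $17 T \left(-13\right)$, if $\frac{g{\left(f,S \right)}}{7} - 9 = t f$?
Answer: $-12155$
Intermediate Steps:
$g{\left(f,S \right)} = 63 + 7 f$ ($g{\left(f,S \right)} = 63 + 7 \cdot 1 f = 63 + 7 f$)
$T = 55$ ($T = \left(63 + 7 \left(-4\right)\right) - -20 = \left(63 - 28\right) + 20 = 35 + 20 = 55$)
$17 T \left(-13\right) = 17 \cdot 55 \left(-13\right) = 935 \left(-13\right) = -12155$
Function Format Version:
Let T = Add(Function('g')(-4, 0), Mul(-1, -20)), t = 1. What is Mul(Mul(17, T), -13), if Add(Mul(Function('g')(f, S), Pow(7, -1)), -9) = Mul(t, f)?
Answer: -12155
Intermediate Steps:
Function('g')(f, S) = Add(63, Mul(7, f)) (Function('g')(f, S) = Add(63, Mul(7, Mul(1, f))) = Add(63, Mul(7, f)))
T = 55 (T = Add(Add(63, Mul(7, -4)), Mul(-1, -20)) = Add(Add(63, -28), 20) = Add(35, 20) = 55)
Mul(Mul(17, T), -13) = Mul(Mul(17, 55), -13) = Mul(935, -13) = -12155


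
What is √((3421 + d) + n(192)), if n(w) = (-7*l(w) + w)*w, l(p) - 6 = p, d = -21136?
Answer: I*√246963 ≈ 496.95*I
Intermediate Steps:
l(p) = 6 + p
n(w) = w*(-42 - 6*w) (n(w) = (-7*(6 + w) + w)*w = ((-42 - 7*w) + w)*w = (-42 - 6*w)*w = w*(-42 - 6*w))
√((3421 + d) + n(192)) = √((3421 - 21136) + 6*192*(-7 - 1*192)) = √(-17715 + 6*192*(-7 - 192)) = √(-17715 + 6*192*(-199)) = √(-17715 - 229248) = √(-246963) = I*√246963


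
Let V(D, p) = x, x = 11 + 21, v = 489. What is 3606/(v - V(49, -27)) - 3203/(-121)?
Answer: 1900097/55297 ≈ 34.362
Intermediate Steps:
x = 32
V(D, p) = 32
3606/(v - V(49, -27)) - 3203/(-121) = 3606/(489 - 1*32) - 3203/(-121) = 3606/(489 - 32) - 3203*(-1/121) = 3606/457 + 3203/121 = 1900097/55297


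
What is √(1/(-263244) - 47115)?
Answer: I*√816236791965471/131622 ≈ 217.06*I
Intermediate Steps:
√(1/(-263244) - 47115) = √(-1/263244 - 47115) = √(-12402741061/263244) = I*√816236791965471/131622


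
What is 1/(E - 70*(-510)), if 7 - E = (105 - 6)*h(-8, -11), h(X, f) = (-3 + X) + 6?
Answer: 1/36202 ≈ 2.7623e-5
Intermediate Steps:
h(X, f) = 3 + X
E = 502 (E = 7 - (105 - 6)*(3 - 8) = 7 - 99*(-5) = 7 - 1*(-495) = 7 + 495 = 502)
1/(E - 70*(-510)) = 1/(502 - 70*(-510)) = 1/(502 + 35700) = 1/36202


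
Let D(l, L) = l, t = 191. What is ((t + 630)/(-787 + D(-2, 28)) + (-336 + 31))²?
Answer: 58305829156/622521 ≈ 93661.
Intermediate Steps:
((t + 630)/(-787 + D(-2, 28)) + (-336 + 31))² = ((191 + 630)/(-787 - 2) + (-336 + 31))² = (821/(-789) - 305)² = (821*(-1/789) - 305)² = (-821/789 - 305)² = (-241466/789)² = 58305829156/622521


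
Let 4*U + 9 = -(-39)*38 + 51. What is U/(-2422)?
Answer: -381/2422 ≈ -0.15731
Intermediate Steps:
U = 381 (U = -9/4 + (-(-39)*38 + 51)/4 = -9/4 + (-39*(-38) + 51)/4 = -9/4 + (1482 + 51)/4 = -9/4 + (1/4)*1533 = -9/4 + 1533/4 = 381)
U/(-2422) = 381/(-2422) = 381*(-1/2422) = -381/2422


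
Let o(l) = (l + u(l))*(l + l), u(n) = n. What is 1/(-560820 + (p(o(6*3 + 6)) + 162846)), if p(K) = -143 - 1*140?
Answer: -1/398257 ≈ -2.5109e-6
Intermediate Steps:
o(l) = 4*l² (o(l) = (l + l)*(l + l) = (2*l)*(2*l) = 4*l²)
p(K) = -283 (p(K) = -143 - 140 = -283)
1/(-560820 + (p(o(6*3 + 6)) + 162846)) = 1/(-560820 + (-283 + 162846)) = 1/(-560820 + 162563) = 1/(-398257) = -1/398257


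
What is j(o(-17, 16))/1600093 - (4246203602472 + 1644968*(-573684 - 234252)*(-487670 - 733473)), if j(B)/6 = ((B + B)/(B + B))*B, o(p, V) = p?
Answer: -2596852601726166710746350/1600093 ≈ -1.6229e+18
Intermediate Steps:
j(B) = 6*B (j(B) = 6*(((B + B)/(B + B))*B) = 6*(((2*B)/((2*B)))*B) = 6*(((2*B)*(1/(2*B)))*B) = 6*(1*B) = 6*B)
j(o(-17, 16))/1600093 - (4246203602472 + 1644968*(-573684 - 234252)*(-487670 - 733473)) = (6*(-17))/1600093 - (4246203602472 + 1644968*(-573684 - 234252)*(-487670 - 733473)) = -102*1/1600093 - 1644968/(1/(2581329 - 1221143*(-807936))) = -102/1600093 - 1644968/(1/(2581329 + 986605390848)) = -102/1600093 - 1644968/(1/986607972177) = -102/1600093 - 1644968/1/986607972177 = -102/1600093 - 1644968*986607972177 = -102/1600093 - 1622938542776055336 = -2596852601726166710746350/1600093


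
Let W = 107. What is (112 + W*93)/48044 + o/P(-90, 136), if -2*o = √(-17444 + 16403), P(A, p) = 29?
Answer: 10063/48044 - I*√1041/58 ≈ 0.20945 - 0.55628*I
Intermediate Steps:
o = -I*√1041/2 (o = -√(-17444 + 16403)/2 = -I*√1041/2 ≈ -16.132*I)
(112 + W*93)/48044 + o/P(-90, 136) = (112 + 107*93)/48044 - I*√1041/2/29 = (112 + 9951)*(1/48044) - I*√1041/2*(1/29) = 10063*(1/48044) - I*√1041/58 = 10063/48044 - I*√1041/58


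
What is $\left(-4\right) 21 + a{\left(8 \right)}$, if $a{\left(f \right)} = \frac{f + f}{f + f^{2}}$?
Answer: $- \frac{754}{9} \approx -83.778$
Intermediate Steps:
$a{\left(f \right)} = \frac{2 f}{f + f^{2}}$
$\left(-4\right) 21 + a{\left(8 \right)} = \left(-4\right) 21 + \frac{2}{1 + 8} = -84 + \frac{2}{9} = - \frac{754}{9}$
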